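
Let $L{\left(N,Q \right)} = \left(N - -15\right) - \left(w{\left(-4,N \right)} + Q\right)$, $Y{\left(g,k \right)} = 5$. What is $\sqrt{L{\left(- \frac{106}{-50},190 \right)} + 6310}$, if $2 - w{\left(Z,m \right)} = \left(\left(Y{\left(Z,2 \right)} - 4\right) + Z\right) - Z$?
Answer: $\frac{\sqrt{153403}}{5} \approx 78.333$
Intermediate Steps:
$w{\left(Z,m \right)} = 1$ ($w{\left(Z,m \right)} = 2 - \left(\left(\left(5 - 4\right) + Z\right) - Z\right) = 2 - \left(\left(1 + Z\right) - Z\right) = 2 - 1 = 1$)
$L{\left(N,Q \right)} = 14 + N - Q$ ($L{\left(N,Q \right)} = \left(N - -15\right) - \left(1 + Q\right) = \left(N + 15\right) - \left(1 + Q\right) = \left(15 + N\right) - \left(1 + Q\right) = 14 + N - Q$)
$\sqrt{L{\left(- \frac{106}{-50},190 \right)} + 6310} = \sqrt{\left(14 - \frac{106}{-50} - 190\right) + 6310} = \sqrt{\left(14 - - \frac{53}{25} - 190\right) + 6310} = \sqrt{\left(14 + \frac{53}{25} - 190\right) + 6310} = \sqrt{- \frac{4347}{25} + 6310} = \sqrt{\frac{153403}{25}} = \frac{\sqrt{153403}}{5}$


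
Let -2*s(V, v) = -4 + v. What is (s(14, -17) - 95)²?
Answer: 28561/4 ≈ 7140.3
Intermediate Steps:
s(V, v) = 2 - v/2 (s(V, v) = -(-4 + v)/2 = 2 - v/2)
(s(14, -17) - 95)² = ((2 - ½*(-17)) - 95)² = ((2 + 17/2) - 95)² = (21/2 - 95)² = (-169/2)² = 28561/4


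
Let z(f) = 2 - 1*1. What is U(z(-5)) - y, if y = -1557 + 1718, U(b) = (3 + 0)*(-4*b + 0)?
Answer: -173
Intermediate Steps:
z(f) = 1 (z(f) = 2 - 1 = 1)
U(b) = -12*b (U(b) = 3*(-4*b) = -12*b)
y = 161
U(z(-5)) - y = -12*1 - 1*161 = -12 - 161 = -173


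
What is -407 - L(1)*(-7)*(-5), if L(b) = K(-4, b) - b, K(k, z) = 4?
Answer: -512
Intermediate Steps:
L(b) = 4 - b
-407 - L(1)*(-7)*(-5) = -407 - (4 - 1*1)*(-7)*(-5) = -407 - (4 - 1)*(-7)*(-5) = -407 - 3*(-7)*(-5) = -407 - (-21)*(-5) = -407 - 1*105 = -407 - 105 = -512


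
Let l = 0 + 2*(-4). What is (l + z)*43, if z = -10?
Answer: -774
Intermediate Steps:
l = -8 (l = 0 - 8 = -8)
(l + z)*43 = (-8 - 10)*43 = -18*43 = -774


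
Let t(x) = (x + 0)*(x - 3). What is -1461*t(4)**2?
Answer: -23376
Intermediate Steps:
t(x) = x*(-3 + x)
-1461*t(4)**2 = -1461*16*(-3 + 4)**2 = -1461*(4*1)**2 = -1461*4**2 = -1461*16 = -23376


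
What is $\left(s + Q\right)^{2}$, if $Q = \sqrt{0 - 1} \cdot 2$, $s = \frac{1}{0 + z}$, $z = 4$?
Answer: $- \frac{63}{16} + i \approx -3.9375 + 1.0 i$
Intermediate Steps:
$s = \frac{1}{4}$ ($s = \frac{1}{0 + 4} = \frac{1}{4} \approx 0.25$)
$Q = 2 i$ ($Q = \sqrt{-1} \cdot 2 = i 2 = 2 i \approx 2.0 i$)
$\left(s + Q\right)^{2} = \left(\frac{1}{4} + 2 i\right)^{2}$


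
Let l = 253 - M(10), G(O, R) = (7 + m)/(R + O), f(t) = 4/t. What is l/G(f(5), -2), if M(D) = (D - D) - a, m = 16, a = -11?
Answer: -1452/115 ≈ -12.626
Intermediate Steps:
M(D) = 11 (M(D) = (D - D) - 1*(-11) = 0 + 11 = 11)
G(O, R) = 23/(O + R) (G(O, R) = (7 + 16)/(R + O) = 23/(O + R))
l = 242 (l = 253 - 1*11 = 253 - 11 = 242)
l/G(f(5), -2) = 242/((23/(4/5 - 2))) = 242/((23/(4*(⅕) - 2))) = 242/((23/(⅘ - 2))) = 242/((23/(-6/5))) = 242/((23*(-⅚))) = 242/(-115/6) = 242*(-6/115) = -1452/115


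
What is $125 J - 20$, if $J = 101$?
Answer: $12605$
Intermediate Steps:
$125 J - 20 = 125 \cdot 101 - 20 = 12625 - 20 = 12605$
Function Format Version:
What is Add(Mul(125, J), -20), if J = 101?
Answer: 12605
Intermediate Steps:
Add(Mul(125, J), -20) = Add(Mul(125, 101), -20) = Add(12625, -20) = 12605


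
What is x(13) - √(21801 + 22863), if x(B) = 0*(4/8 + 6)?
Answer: -2*√11166 ≈ -211.34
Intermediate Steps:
x(B) = 0 (x(B) = 0*(4*(⅛) + 6) = 0*(½ + 6) = 0*(13/2) = 0)
x(13) - √(21801 + 22863) = 0 - √(21801 + 22863) = 0 - √44664 = 0 - 2*√11166 = -2*√11166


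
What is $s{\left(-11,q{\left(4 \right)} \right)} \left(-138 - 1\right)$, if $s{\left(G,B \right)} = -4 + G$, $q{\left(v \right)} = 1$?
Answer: $2085$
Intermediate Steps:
$s{\left(-11,q{\left(4 \right)} \right)} \left(-138 - 1\right) = \left(-4 - 11\right) \left(-138 - 1\right) = \left(-15\right) \left(-139\right) = 2085$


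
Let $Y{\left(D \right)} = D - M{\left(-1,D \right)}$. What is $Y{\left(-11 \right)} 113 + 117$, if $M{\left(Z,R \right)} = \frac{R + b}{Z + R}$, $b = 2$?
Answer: $- \frac{4843}{4} \approx -1210.8$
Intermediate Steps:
$M{\left(Z,R \right)} = \frac{2 + R}{R + Z}$ ($M{\left(Z,R \right)} = \frac{R + 2}{Z + R} = \frac{2 + R}{R + Z}$)
$Y{\left(D \right)} = D - \frac{2 + D}{-1 + D}$ ($Y{\left(D \right)} = D - \frac{2 + D}{D - 1} = D - \frac{2 + D}{-1 + D}$)
$Y{\left(-11 \right)} 113 + 117 = \frac{-2 - -11 - 11 \left(-1 - 11\right)}{-1 - 11} \cdot 113 + 117 = \frac{-2 + 11 - -132}{-12} \cdot 113 + 117 = - \frac{-2 + 11 + 132}{12} \cdot 113 + 117 = \left(- \frac{1}{12}\right) 141 \cdot 113 + 117 = \left(- \frac{47}{4}\right) 113 + 117 = - \frac{5311}{4} + 117 = - \frac{4843}{4}$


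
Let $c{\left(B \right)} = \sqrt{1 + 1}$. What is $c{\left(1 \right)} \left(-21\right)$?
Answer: $- 21 \sqrt{2} \approx -29.698$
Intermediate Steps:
$c{\left(B \right)} = \sqrt{2}$
$c{\left(1 \right)} \left(-21\right) = \sqrt{2} \left(-21\right) = - 21 \sqrt{2}$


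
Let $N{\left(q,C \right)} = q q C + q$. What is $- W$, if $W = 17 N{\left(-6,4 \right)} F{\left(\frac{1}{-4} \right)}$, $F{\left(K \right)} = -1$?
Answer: $2346$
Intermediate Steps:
$N{\left(q,C \right)} = q + C q^{2}$ ($N{\left(q,C \right)} = q^{2} C + q = C q^{2} + q = q + C q^{2}$)
$W = -2346$ ($W = 17 \left(- 6 \left(1 + 4 \left(-6\right)\right)\right) \left(-1\right) = 17 \left(- 6 \left(1 - 24\right)\right) \left(-1\right) = 17 \left(\left(-6\right) \left(-23\right)\right) \left(-1\right) = 17 \cdot 138 \left(-1\right) = 2346 \left(-1\right) = -2346$)
$- W = \left(-1\right) \left(-2346\right) = 2346$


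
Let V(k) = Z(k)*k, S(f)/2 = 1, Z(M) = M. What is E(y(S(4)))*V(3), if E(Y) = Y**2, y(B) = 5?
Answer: 225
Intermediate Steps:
S(f) = 2 (S(f) = 2*1 = 2)
V(k) = k**2 (V(k) = k*k = k**2)
E(y(S(4)))*V(3) = 5**2*3**2 = 25*9 = 225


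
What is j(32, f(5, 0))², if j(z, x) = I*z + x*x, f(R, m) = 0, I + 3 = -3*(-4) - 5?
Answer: 16384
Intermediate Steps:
I = 4 (I = -3 + (-3*(-4) - 5) = -3 + (12 - 5) = -3 + 7 = 4)
j(z, x) = x² + 4*z (j(z, x) = 4*z + x*x = 4*z + x² = x² + 4*z)
j(32, f(5, 0))² = (0² + 4*32)² = (0 + 128)² = 128² = 16384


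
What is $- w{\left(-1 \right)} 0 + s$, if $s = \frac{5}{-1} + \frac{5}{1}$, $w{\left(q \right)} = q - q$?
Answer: $0$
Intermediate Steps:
$w{\left(q \right)} = 0$
$s = 0$ ($s = 5 \left(-1\right) + 5 \cdot 1 = -5 + 5 = 0$)
$- w{\left(-1 \right)} 0 + s = \left(-1\right) 0 \cdot 0 + 0 = 0 \cdot 0 + 0 = 0 + 0 = 0$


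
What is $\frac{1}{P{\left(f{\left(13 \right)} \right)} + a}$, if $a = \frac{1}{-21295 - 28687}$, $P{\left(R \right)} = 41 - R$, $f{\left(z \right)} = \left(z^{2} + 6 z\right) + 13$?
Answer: $- \frac{49982}{10946059} \approx -0.0045662$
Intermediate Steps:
$f{\left(z \right)} = 13 + z^{2} + 6 z$
$a = - \frac{1}{49982}$ ($a = \frac{1}{-49982} = - \frac{1}{49982} \approx -2.0007 \cdot 10^{-5}$)
$\frac{1}{P{\left(f{\left(13 \right)} \right)} + a} = \frac{1}{\left(41 - \left(13 + 13^{2} + 6 \cdot 13\right)\right) - \frac{1}{49982}} = \frac{1}{\left(41 - \left(13 + 169 + 78\right)\right) - \frac{1}{49982}} = \frac{1}{\left(41 - 260\right) - \frac{1}{49982}} = \frac{1}{-219 - \frac{1}{49982}} = \frac{1}{- \frac{10946059}{49982}} = - \frac{49982}{10946059}$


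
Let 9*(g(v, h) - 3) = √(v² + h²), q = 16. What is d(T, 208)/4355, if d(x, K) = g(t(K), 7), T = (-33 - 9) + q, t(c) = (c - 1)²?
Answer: 3/4355 + √73441474/7839 ≈ 1.0939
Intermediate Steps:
t(c) = (-1 + c)²
T = -26 (T = (-33 - 9) + 16 = -42 + 16 = -26)
g(v, h) = 3 + √(h² + v²)/9 (g(v, h) = 3 + √(v² + h²)/9 = 3 + √(h² + v²)/9)
d(x, K) = 3 + √(49 + (-1 + K)⁴)/9 (d(x, K) = 3 + √(7² + ((-1 + K)²)²)/9 = 3 + √(49 + (-1 + K)⁴)/9)
d(T, 208)/4355 = (3 + √(49 + (-1 + 208)⁴)/9)/4355 = (3 + √(49 + 207⁴)/9)*(1/4355) = (3 + √(49 + 1836036801)/9)*(1/4355) = (3 + √1836036850/9)*(1/4355) = (3 + (5*√73441474)/9)*(1/4355) = (3 + 5*√73441474/9)*(1/4355) = 3/4355 + √73441474/7839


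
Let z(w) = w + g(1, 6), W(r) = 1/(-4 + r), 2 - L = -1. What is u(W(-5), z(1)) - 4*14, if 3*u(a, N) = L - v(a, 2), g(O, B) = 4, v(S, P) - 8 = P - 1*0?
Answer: -175/3 ≈ -58.333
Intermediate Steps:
v(S, P) = 8 + P (v(S, P) = 8 + (P - 1*0) = 8 + (P + 0) = 8 + P)
L = 3 (L = 2 - 1*(-1) = 2 + 1 = 3)
z(w) = 4 + w (z(w) = w + 4 = 4 + w)
u(a, N) = -7/3 (u(a, N) = (3 - (8 + 2))/3 = (3 - 1*10)/3 = (3 - 10)/3 = (⅓)*(-7) = -7/3)
u(W(-5), z(1)) - 4*14 = -7/3 - 4*14 = -7/3 - 56 = -175/3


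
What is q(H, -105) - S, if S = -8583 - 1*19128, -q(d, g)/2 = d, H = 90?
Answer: 27531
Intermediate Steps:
q(d, g) = -2*d
S = -27711 (S = -8583 - 19128 = -27711)
q(H, -105) - S = -2*90 - 1*(-27711) = -180 + 27711 = 27531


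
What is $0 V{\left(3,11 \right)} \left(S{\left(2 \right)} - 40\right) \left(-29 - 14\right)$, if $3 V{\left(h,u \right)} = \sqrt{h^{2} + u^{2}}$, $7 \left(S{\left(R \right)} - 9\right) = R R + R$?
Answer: $0$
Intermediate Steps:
$S{\left(R \right)} = 9 + \frac{R}{7} + \frac{R^{2}}{7}$ ($S{\left(R \right)} = 9 + \frac{R R + R}{7} = 9 + \frac{R^{2} + R}{7} = 9 + \frac{R + R^{2}}{7} = 9 + \left(\frac{R}{7} + \frac{R^{2}}{7}\right) = 9 + \frac{R}{7} + \frac{R^{2}}{7}$)
$V{\left(h,u \right)} = \frac{\sqrt{h^{2} + u^{2}}}{3}$
$0 V{\left(3,11 \right)} \left(S{\left(2 \right)} - 40\right) \left(-29 - 14\right) = 0 \frac{\sqrt{3^{2} + 11^{2}}}{3} \left(\left(9 + \frac{1}{7} \cdot 2 + \frac{2^{2}}{7}\right) - 40\right) \left(-29 - 14\right) = 0 \frac{\sqrt{9 + 121}}{3} \left(\left(9 + \frac{2}{7} + \frac{1}{7} \cdot 4\right) - 40\right) \left(-43\right) = 0 \frac{\sqrt{130}}{3} \left(\left(9 + \frac{2}{7} + \frac{4}{7}\right) - 40\right) \left(-43\right) = 0 \left(\frac{69}{7} - 40\right) \left(-43\right) = 0 \left(\left(- \frac{211}{7}\right) \left(-43\right)\right) = 0 \cdot \frac{9073}{7} = 0$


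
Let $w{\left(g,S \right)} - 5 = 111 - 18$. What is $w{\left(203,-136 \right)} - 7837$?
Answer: $-7739$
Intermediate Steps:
$w{\left(g,S \right)} = 98$ ($w{\left(g,S \right)} = 5 + \left(111 - 18\right) = 5 + 93 = 98$)
$w{\left(203,-136 \right)} - 7837 = 98 - 7837 = -7739$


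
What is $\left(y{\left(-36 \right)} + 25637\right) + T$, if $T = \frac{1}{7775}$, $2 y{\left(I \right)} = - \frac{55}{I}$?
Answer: $\frac{14352020297}{559800} \approx 25638.0$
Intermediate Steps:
$y{\left(I \right)} = - \frac{55}{2 I}$ ($y{\left(I \right)} = \frac{\left(-55\right) \frac{1}{I}}{2} = - \frac{55}{2 I}$)
$T = \frac{1}{7775} \approx 0.00012862$
$\left(y{\left(-36 \right)} + 25637\right) + T = \left(- \frac{55}{2 \left(-36\right)} + 25637\right) + \frac{1}{7775} = \left(\left(- \frac{55}{2}\right) \left(- \frac{1}{36}\right) + 25637\right) + \frac{1}{7775} = \left(\frac{55}{72} + 25637\right) + \frac{1}{7775} = \frac{1845919}{72} + \frac{1}{7775} = \frac{14352020297}{559800}$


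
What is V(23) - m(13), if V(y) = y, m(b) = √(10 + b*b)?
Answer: 23 - √179 ≈ 9.6209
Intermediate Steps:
m(b) = √(10 + b²)
V(23) - m(13) = 23 - √(10 + 13²) = 23 - √(10 + 169) = 23 - √179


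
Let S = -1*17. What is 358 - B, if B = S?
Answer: 375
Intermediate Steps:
S = -17
B = -17
358 - B = 358 - 1*(-17) = 358 + 17 = 375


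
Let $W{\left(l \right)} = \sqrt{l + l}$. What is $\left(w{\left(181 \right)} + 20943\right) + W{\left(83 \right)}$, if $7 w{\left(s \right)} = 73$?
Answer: $\frac{146674}{7} + \sqrt{166} \approx 20966.0$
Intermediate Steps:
$W{\left(l \right)} = \sqrt{2} \sqrt{l}$ ($W{\left(l \right)} = \sqrt{2 l} = \sqrt{2} \sqrt{l}$)
$w{\left(s \right)} = \frac{73}{7}$ ($w{\left(s \right)} = \frac{1}{7} \cdot 73 = \frac{73}{7}$)
$\left(w{\left(181 \right)} + 20943\right) + W{\left(83 \right)} = \left(\frac{73}{7} + 20943\right) + \sqrt{2} \sqrt{83} = \frac{146674}{7} + \sqrt{166}$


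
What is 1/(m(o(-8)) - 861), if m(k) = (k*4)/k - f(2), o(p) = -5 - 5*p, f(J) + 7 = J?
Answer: -1/852 ≈ -0.0011737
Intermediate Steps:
f(J) = -7 + J
m(k) = 9 (m(k) = (k*4)/k - (-7 + 2) = (4*k)/k - 1*(-5) = 4 + 5 = 9)
1/(m(o(-8)) - 861) = 1/(9 - 861) = 1/(-852) = -1/852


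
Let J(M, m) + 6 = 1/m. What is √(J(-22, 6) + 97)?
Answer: √3282/6 ≈ 9.5481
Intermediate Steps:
J(M, m) = -6 + 1/m
√(J(-22, 6) + 97) = √((-6 + 1/6) + 97) = √((-6 + ⅙) + 97) = √(-35/6 + 97) = √(547/6) = √3282/6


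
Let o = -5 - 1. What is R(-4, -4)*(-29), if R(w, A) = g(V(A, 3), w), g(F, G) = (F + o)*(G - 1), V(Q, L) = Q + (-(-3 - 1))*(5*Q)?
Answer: -13050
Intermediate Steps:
o = -6
V(Q, L) = 21*Q (V(Q, L) = Q + (-1*(-4))*(5*Q) = Q + 4*(5*Q) = Q + 20*Q = 21*Q)
g(F, G) = (-1 + G)*(-6 + F) (g(F, G) = (F - 6)*(G - 1) = (-6 + F)*(-1 + G) = (-1 + G)*(-6 + F))
R(w, A) = 6 - 21*A - 6*w + 21*A*w (R(w, A) = 6 - 21*A - 6*w + (21*A)*w = 6 - 21*A - 6*w + 21*A*w)
R(-4, -4)*(-29) = (6 - 21*(-4) - 6*(-4) + 21*(-4)*(-4))*(-29) = (6 + 84 + 24 + 336)*(-29) = 450*(-29) = -13050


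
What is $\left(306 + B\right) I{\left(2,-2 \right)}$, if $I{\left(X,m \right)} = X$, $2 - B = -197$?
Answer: $1010$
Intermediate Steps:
$B = 199$ ($B = 2 - -197 = 2 + 197 = 199$)
$\left(306 + B\right) I{\left(2,-2 \right)} = \left(306 + 199\right) 2 = 505 \cdot 2 = 1010$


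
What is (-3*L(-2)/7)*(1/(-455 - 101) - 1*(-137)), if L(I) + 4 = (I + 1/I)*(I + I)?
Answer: -685539/1946 ≈ -352.28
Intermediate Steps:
L(I) = -4 + 2*I*(I + 1/I) (L(I) = -4 + (I + 1/I)*(I + I) = -4 + (I + 1/I)*(2*I) = -4 + 2*I*(I + 1/I))
(-3*L(-2)/7)*(1/(-455 - 101) - 1*(-137)) = (-3*(-2 + 2*(-2)²)/7)*(1/(-455 - 101) - 1*(-137)) = (-3*(-2 + 2*4)*(⅐))*(1/(-556) + 137) = (-3*(-2 + 8)*(⅐))*(-1/556 + 137) = (-3*6*(⅐))*(76171/556) = -18*⅐*(76171/556) = -18/7*76171/556 = -685539/1946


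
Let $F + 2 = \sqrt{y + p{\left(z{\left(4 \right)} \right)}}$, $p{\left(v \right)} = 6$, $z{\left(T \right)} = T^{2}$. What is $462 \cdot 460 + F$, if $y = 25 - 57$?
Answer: $212518 + i \sqrt{26} \approx 2.1252 \cdot 10^{5} + 5.099 i$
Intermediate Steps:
$y = -32$
$F = -2 + i \sqrt{26}$ ($F = -2 + \sqrt{-32 + 6} = -2 + \sqrt{-26} = -2 + i \sqrt{26} \approx -2.0 + 5.099 i$)
$462 \cdot 460 + F = 462 \cdot 460 - \left(2 - i \sqrt{26}\right) = 212520 - \left(2 - i \sqrt{26}\right) = 212518 + i \sqrt{26}$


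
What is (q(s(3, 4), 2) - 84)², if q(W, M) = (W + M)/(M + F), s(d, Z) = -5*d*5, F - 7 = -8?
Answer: 24649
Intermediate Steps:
F = -1 (F = 7 - 8 = -1)
s(d, Z) = -25*d
q(W, M) = (M + W)/(-1 + M) (q(W, M) = (W + M)/(M - 1) = (M + W)/(-1 + M))
(q(s(3, 4), 2) - 84)² = ((2 - 25*3)/(-1 + 2) - 84)² = ((2 - 75)/1 - 84)² = (1*(-73) - 84)² = (-73 - 84)² = (-157)² = 24649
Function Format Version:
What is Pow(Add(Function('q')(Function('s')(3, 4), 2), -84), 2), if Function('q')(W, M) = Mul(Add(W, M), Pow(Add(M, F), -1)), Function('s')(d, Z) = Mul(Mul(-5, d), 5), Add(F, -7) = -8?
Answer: 24649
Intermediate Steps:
F = -1 (F = Add(7, -8) = -1)
Function('s')(d, Z) = Mul(-25, d)
Function('q')(W, M) = Mul(Pow(Add(-1, M), -1), Add(M, W)) (Function('q')(W, M) = Mul(Add(W, M), Pow(Add(M, -1), -1)) = Mul(Add(M, W), Pow(Add(-1, M), -1)) = Mul(Pow(Add(-1, M), -1), Add(M, W)))
Pow(Add(Function('q')(Function('s')(3, 4), 2), -84), 2) = Pow(Add(Mul(Pow(Add(-1, 2), -1), Add(2, Mul(-25, 3))), -84), 2) = Pow(Add(Mul(Pow(1, -1), Add(2, -75)), -84), 2) = Pow(Add(Mul(1, -73), -84), 2) = Pow(Add(-73, -84), 2) = Pow(-157, 2) = 24649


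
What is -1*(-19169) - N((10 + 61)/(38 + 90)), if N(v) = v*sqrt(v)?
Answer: 19169 - 71*sqrt(142)/2048 ≈ 19169.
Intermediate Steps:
N(v) = v**(3/2)
-1*(-19169) - N((10 + 61)/(38 + 90)) = -1*(-19169) - ((10 + 61)/(38 + 90))**(3/2) = 19169 - (71/128)**(3/2) = 19169 - 71*sqrt(142)/2048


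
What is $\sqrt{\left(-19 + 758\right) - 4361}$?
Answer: $i \sqrt{3622} \approx 60.183 i$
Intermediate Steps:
$\sqrt{\left(-19 + 758\right) - 4361} = \sqrt{739 - 4361} = \sqrt{-3622} = i \sqrt{3622}$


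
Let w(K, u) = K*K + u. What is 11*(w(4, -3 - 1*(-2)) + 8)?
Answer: 253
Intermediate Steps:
w(K, u) = u + K**2 (w(K, u) = K**2 + u = u + K**2)
11*(w(4, -3 - 1*(-2)) + 8) = 11*(((-3 - 1*(-2)) + 4**2) + 8) = 11*(((-3 + 2) + 16) + 8) = 11*((-1 + 16) + 8) = 11*(15 + 8) = 11*23 = 253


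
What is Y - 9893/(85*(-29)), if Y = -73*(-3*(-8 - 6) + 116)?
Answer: -28421417/2465 ≈ -11530.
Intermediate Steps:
Y = -11534 (Y = -73*(-3*(-14) + 116) = -73*(42 + 116) = -73*158 = -11534)
Y - 9893/(85*(-29)) = -11534 - 9893/(85*(-29)) = -11534 - 9893/(-2465) = -11534 - 9893*(-1)/2465 = -11534 - 1*(-9893/2465) = -11534 + 9893/2465 = -28421417/2465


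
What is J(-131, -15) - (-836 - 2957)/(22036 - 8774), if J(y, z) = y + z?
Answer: -1932459/13262 ≈ -145.71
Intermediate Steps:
J(-131, -15) - (-836 - 2957)/(22036 - 8774) = (-131 - 15) - (-836 - 2957)/(22036 - 8774) = -146 - (-3793)/13262 = -146 - 1*(-3793/13262) = -146 + 3793/13262 = -1932459/13262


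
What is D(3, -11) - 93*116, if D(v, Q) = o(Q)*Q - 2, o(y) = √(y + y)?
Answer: -10790 - 11*I*√22 ≈ -10790.0 - 51.595*I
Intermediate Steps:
o(y) = √2*√y (o(y) = √(2*y) = √2*√y)
D(v, Q) = -2 + √2*Q^(3/2) (D(v, Q) = (√2*√Q)*Q - 2 = √2*Q^(3/2) - 2 = -2 + √2*Q^(3/2))
D(3, -11) - 93*116 = (-2 + √2*(-11)^(3/2)) - 93*116 = (-2 + √2*(-11*I*√11)) - 10788 = (-2 - 11*I*√22) - 10788 = -10790 - 11*I*√22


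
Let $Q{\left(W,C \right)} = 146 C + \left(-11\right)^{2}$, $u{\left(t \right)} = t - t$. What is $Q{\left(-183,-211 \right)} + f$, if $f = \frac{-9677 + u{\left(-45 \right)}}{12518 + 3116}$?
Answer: $- \frac{479738967}{15634} \approx -30686.0$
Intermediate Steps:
$u{\left(t \right)} = 0$
$f = - \frac{9677}{15634}$ ($f = \frac{-9677 + 0}{12518 + 3116} = - \frac{9677}{15634} \approx -0.61897$)
$Q{\left(W,C \right)} = 121 + 146 C$ ($Q{\left(W,C \right)} = 146 C + 121 = 121 + 146 C$)
$Q{\left(-183,-211 \right)} + f = \left(121 + 146 \left(-211\right)\right) - \frac{9677}{15634} = \left(121 - 30806\right) - \frac{9677}{15634} = -30685 - \frac{9677}{15634} = - \frac{479738967}{15634}$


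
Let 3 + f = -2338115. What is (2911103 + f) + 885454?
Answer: 1458439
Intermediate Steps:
f = -2338118 (f = -3 - 2338115 = -2338118)
(2911103 + f) + 885454 = (2911103 - 2338118) + 885454 = 572985 + 885454 = 1458439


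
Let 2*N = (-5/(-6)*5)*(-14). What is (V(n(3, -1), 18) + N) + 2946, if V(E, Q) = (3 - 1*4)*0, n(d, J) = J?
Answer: 17501/6 ≈ 2916.8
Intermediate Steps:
V(E, Q) = 0 (V(E, Q) = (3 - 4)*0 = -1*0 = 0)
N = -175/6 (N = ((-5/(-6)*5)*(-14))/2 = ((-5*(-⅙)*5)*(-14))/2 = (((⅚)*5)*(-14))/2 = ((25/6)*(-14))/2 = (½)*(-175/3) = -175/6 ≈ -29.167)
(V(n(3, -1), 18) + N) + 2946 = (0 - 175/6) + 2946 = -175/6 + 2946 = 17501/6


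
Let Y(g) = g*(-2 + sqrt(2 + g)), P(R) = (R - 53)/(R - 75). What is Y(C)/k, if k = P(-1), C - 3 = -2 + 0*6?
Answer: -76/27 + 38*sqrt(3)/27 ≈ -0.37711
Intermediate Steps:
C = 1 (C = 3 + (-2 + 0*6) = 3 + (-2 + 0) = 3 - 2 = 1)
P(R) = (-53 + R)/(-75 + R)
k = 27/38 (k = (-53 - 1)/(-75 - 1) = -54/(-76) = -1/76*(-54) = 27/38 ≈ 0.71053)
Y(C)/k = (1*(-2 + sqrt(2 + 1)))/(27/38) = (1*(-2 + sqrt(3)))*(38/27) = (-2 + sqrt(3))*(38/27) = -76/27 + 38*sqrt(3)/27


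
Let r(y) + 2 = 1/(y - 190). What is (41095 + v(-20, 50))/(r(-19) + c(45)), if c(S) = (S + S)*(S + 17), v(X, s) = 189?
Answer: 8628356/1165801 ≈ 7.4012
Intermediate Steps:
r(y) = -2 + 1/(-190 + y) (r(y) = -2 + 1/(y - 190) = -2 + 1/(-190 + y))
c(S) = 2*S*(17 + S) (c(S) = (2*S)*(17 + S) = 2*S*(17 + S))
(41095 + v(-20, 50))/(r(-19) + c(45)) = (41095 + 189)/((381 - 2*(-19))/(-190 - 19) + 2*45*(17 + 45)) = 41284/((381 + 38)/(-209) + 2*45*62) = 41284/(-1/209*419 + 5580) = 41284/(-419/209 + 5580) = 41284/(1165801/209) = 41284*(209/1165801) = 8628356/1165801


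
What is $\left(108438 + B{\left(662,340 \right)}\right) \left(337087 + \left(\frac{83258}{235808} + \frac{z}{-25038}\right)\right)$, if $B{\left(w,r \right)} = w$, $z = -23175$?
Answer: $\frac{1507870621697608425}{41001116} \approx 3.6776 \cdot 10^{10}$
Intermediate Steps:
$\left(108438 + B{\left(662,340 \right)}\right) \left(337087 + \left(\frac{83258}{235808} + \frac{z}{-25038}\right)\right) = \left(108438 + 662\right) \left(337087 + \left(\frac{83258}{235808} - \frac{23175}{-25038}\right)\right) = 109100 \left(337087 + \left(83258 \cdot \frac{1}{235808} - - \frac{2575}{2782}\right)\right) = 109100 \left(337087 + \left(\frac{41629}{117904} + \frac{2575}{2782}\right)\right) = 109100 \left(337087 + \frac{209707339}{164004464}\right) = 109100 \cdot \frac{55283982463707}{164004464} = \frac{1507870621697608425}{41001116}$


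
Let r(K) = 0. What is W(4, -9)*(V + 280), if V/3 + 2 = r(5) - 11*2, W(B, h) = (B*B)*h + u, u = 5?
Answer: -28912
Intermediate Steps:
W(B, h) = 5 + h*B² (W(B, h) = (B*B)*h + 5 = B²*h + 5 = h*B² + 5 = 5 + h*B²)
V = -72 (V = -6 + 3*(0 - 11*2) = -6 + 3*(0 - 22) = -6 + 3*(-22) = -6 - 66 = -72)
W(4, -9)*(V + 280) = (5 - 9*4²)*(-72 + 280) = (5 - 9*16)*208 = (5 - 144)*208 = -139*208 = -28912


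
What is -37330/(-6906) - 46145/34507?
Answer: 44066770/10832061 ≈ 4.0682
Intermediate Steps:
-37330/(-6906) - 46145/34507 = -37330*(-1/6906) - 46145*1/34507 = 18665/3453 - 4195/3137 = 44066770/10832061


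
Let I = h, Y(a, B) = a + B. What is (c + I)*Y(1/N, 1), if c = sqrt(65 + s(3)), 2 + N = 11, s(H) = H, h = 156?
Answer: 520/3 + 20*sqrt(17)/9 ≈ 182.50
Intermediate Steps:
N = 9 (N = -2 + 11 = 9)
Y(a, B) = B + a
I = 156
c = 2*sqrt(17) (c = sqrt(65 + 3) = sqrt(68) = 2*sqrt(17) ≈ 8.2462)
(c + I)*Y(1/N, 1) = (2*sqrt(17) + 156)*(1 + 1/9) = (156 + 2*sqrt(17))*(1 + 1/9) = (156 + 2*sqrt(17))*(10/9) = 520/3 + 20*sqrt(17)/9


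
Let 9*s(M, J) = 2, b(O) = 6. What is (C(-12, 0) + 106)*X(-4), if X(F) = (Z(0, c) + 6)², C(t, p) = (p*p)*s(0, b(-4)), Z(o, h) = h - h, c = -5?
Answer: 3816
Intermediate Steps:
s(M, J) = 2/9 (s(M, J) = (⅑)*2 = 2/9)
Z(o, h) = 0
C(t, p) = 2*p²/9 (C(t, p) = (p*p)*(2/9) = p²*(2/9) = 2*p²/9)
X(F) = 36 (X(F) = (0 + 6)² = 6² = 36)
(C(-12, 0) + 106)*X(-4) = ((2/9)*0² + 106)*36 = ((2/9)*0 + 106)*36 = (0 + 106)*36 = 106*36 = 3816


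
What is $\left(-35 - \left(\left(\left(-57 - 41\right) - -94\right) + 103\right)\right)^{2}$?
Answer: $17956$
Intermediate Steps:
$\left(-35 - \left(\left(\left(-57 - 41\right) - -94\right) + 103\right)\right)^{2} = \left(-35 - \left(\left(-98 + 94\right) + 103\right)\right)^{2} = \left(-35 - \left(-4 + 103\right)\right)^{2} = \left(-35 - 99\right)^{2} = \left(-134\right)^{2} = 17956$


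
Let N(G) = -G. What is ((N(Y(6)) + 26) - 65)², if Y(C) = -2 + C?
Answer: 1849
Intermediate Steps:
((N(Y(6)) + 26) - 65)² = ((-(-2 + 6) + 26) - 65)² = ((-1*4 + 26) - 65)² = ((-4 + 26) - 65)² = (22 - 65)² = (-43)² = 1849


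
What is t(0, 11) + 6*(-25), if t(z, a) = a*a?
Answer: -29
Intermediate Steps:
t(z, a) = a**2
t(0, 11) + 6*(-25) = 11**2 + 6*(-25) = 121 - 150 = -29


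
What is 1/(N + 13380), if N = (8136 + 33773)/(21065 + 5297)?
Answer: 3766/50395067 ≈ 7.4730e-5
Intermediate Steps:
N = 5987/3766 (N = 41909/26362 = 41909*(1/26362) = 5987/3766 ≈ 1.5898)
1/(N + 13380) = 1/(5987/3766 + 13380) = 1/(50395067/3766) = 3766/50395067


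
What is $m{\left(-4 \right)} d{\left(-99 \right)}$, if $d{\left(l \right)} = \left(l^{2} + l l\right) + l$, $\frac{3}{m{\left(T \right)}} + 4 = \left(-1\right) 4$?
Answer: $- \frac{58509}{8} \approx -7313.6$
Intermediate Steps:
$m{\left(T \right)} = - \frac{3}{8}$ ($m{\left(T \right)} = \frac{3}{-4 - 4} = \frac{3}{-8} = 3 \left(- \frac{1}{8}\right) = - \frac{3}{8}$)
$d{\left(l \right)} = l + 2 l^{2}$ ($d{\left(l \right)} = \left(l^{2} + l^{2}\right) + l = 2 l^{2} + l = l + 2 l^{2}$)
$m{\left(-4 \right)} d{\left(-99 \right)} = - \frac{3 \left(- 99 \left(1 + 2 \left(-99\right)\right)\right)}{8} = - \frac{3 \left(- 99 \left(1 - 198\right)\right)}{8} = - \frac{3 \left(\left(-99\right) \left(-197\right)\right)}{8} = \left(- \frac{3}{8}\right) 19503 = - \frac{58509}{8}$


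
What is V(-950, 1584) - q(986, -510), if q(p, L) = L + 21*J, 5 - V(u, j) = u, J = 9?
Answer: 1276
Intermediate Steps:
V(u, j) = 5 - u
q(p, L) = 189 + L (q(p, L) = L + 21*9 = L + 189 = 189 + L)
V(-950, 1584) - q(986, -510) = (5 - 1*(-950)) - (189 - 510) = (5 + 950) - 1*(-321) = 955 + 321 = 1276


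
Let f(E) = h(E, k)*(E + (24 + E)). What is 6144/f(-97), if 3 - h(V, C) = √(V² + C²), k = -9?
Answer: 9216/805885 + 3072*√9490/805885 ≈ 0.38278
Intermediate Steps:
h(V, C) = 3 - √(C² + V²) (h(V, C) = 3 - √(V² + C²) = 3 - √(C² + V²))
f(E) = (3 - √(81 + E²))*(24 + 2*E) (f(E) = (3 - √((-9)² + E²))*(E + (24 + E)) = (3 - √(81 + E²))*(24 + 2*E))
6144/f(-97) = 6144/((-2*(-3 + √(81 + (-97)²))*(12 - 97))) = 6144/((-2*(-3 + √(81 + 9409))*(-85))) = 6144/((-2*(-3 + √9490)*(-85))) = 6144/(-510 + 170*√9490)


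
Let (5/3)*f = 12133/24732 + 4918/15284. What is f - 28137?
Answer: -4431546313753/157501620 ≈ -28137.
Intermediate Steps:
f = 76768187/157501620 (f = 3*(12133/24732 + 4918/15284)/5 = 3*(12133*(1/24732) + 4918*(1/15284))/5 = 3*(12133/24732 + 2459/7642)/5 = (3/5)*(76768187/94500972) = 76768187/157501620 ≈ 0.48741)
f - 28137 = 76768187/157501620 - 28137 = -4431546313753/157501620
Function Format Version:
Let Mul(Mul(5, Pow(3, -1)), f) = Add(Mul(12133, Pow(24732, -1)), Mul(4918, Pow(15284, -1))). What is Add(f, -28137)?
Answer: Rational(-4431546313753, 157501620) ≈ -28137.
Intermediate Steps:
f = Rational(76768187, 157501620) (f = Mul(Rational(3, 5), Add(Mul(12133, Pow(24732, -1)), Mul(4918, Pow(15284, -1)))) = Mul(Rational(3, 5), Add(Mul(12133, Rational(1, 24732)), Mul(4918, Rational(1, 15284)))) = Mul(Rational(3, 5), Add(Rational(12133, 24732), Rational(2459, 7642))) = Mul(Rational(3, 5), Rational(76768187, 94500972)) = Rational(76768187, 157501620) ≈ 0.48741)
Add(f, -28137) = Add(Rational(76768187, 157501620), -28137) = Rational(-4431546313753, 157501620)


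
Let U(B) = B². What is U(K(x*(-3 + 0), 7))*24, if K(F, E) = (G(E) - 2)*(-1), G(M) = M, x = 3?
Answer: 600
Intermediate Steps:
K(F, E) = 2 - E (K(F, E) = (E - 2)*(-1) = (-2 + E)*(-1) = 2 - E)
U(K(x*(-3 + 0), 7))*24 = (2 - 1*7)²*24 = (2 - 7)²*24 = (-5)²*24 = 25*24 = 600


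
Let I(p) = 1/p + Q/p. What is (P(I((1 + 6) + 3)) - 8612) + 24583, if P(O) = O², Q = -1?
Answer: 15971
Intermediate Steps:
I(p) = 0 (I(p) = 1/p - 1/p = 0)
(P(I((1 + 6) + 3)) - 8612) + 24583 = (0² - 8612) + 24583 = (0 - 8612) + 24583 = -8612 + 24583 = 15971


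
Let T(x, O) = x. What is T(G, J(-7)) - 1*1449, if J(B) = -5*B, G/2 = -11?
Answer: -1471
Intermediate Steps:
G = -22 (G = 2*(-11) = -22)
T(G, J(-7)) - 1*1449 = -22 - 1*1449 = -22 - 1449 = -1471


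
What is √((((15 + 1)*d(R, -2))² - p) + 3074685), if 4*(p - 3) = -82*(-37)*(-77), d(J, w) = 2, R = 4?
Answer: 3*√1392938/2 ≈ 1770.3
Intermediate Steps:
p = -116803/2 (p = 3 + (-82*(-37)*(-77))/4 = 3 + (3034*(-77))/4 = 3 + (¼)*(-233618) = 3 - 116809/2 = -116803/2 ≈ -58402.)
√((((15 + 1)*d(R, -2))² - p) + 3074685) = √((((15 + 1)*2)² - 1*(-116803/2)) + 3074685) = √(((16*2)² + 116803/2) + 3074685) = √((32² + 116803/2) + 3074685) = √((1024 + 116803/2) + 3074685) = √(118851/2 + 3074685) = √(6268221/2) = 3*√1392938/2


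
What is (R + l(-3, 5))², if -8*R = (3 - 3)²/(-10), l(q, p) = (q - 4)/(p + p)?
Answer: 49/100 ≈ 0.49000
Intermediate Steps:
l(q, p) = (-4 + q)/(2*p) (l(q, p) = (-4 + q)/((2*p)) = (-4 + q)*(1/(2*p)) = (-4 + q)/(2*p))
R = 0 (R = -(3 - 3)²/(8*(-10)) = -0²*(-1)/(8*10) = -0*(-1)/10 = -⅛*0 = 0)
(R + l(-3, 5))² = (0 + (½)*(-4 - 3)/5)² = (0 + (½)*(⅕)*(-7))² = (0 - 7/10)² = (-7/10)² = 49/100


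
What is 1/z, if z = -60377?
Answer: -1/60377 ≈ -1.6563e-5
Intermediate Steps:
1/z = 1/(-60377) = -1/60377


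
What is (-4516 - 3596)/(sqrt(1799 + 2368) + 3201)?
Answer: -1442584/569013 + 1352*sqrt(463)/569013 ≈ -2.4841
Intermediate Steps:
(-4516 - 3596)/(sqrt(1799 + 2368) + 3201) = -8112/(sqrt(4167) + 3201) = -8112/(3*sqrt(463) + 3201) = -8112/(3201 + 3*sqrt(463))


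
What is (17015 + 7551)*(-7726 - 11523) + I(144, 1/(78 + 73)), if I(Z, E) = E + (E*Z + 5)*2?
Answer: -71403509235/151 ≈ -4.7287e+8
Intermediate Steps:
I(Z, E) = 10 + E + 2*E*Z (I(Z, E) = E + (5 + E*Z)*2 = E + (10 + 2*E*Z) = 10 + E + 2*E*Z)
(17015 + 7551)*(-7726 - 11523) + I(144, 1/(78 + 73)) = (17015 + 7551)*(-7726 - 11523) + (10 + 1/(78 + 73) + 2*144/(78 + 73)) = 24566*(-19249) + (10 + 1/151 + 2*144/151) = -472870934 + (10 + 1/151 + 2*(1/151)*144) = -472870934 + (10 + 1/151 + 288/151) = -472870934 + 1799/151 = -71403509235/151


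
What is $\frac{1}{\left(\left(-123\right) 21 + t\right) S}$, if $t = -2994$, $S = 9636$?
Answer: $- \frac{1}{53739972} \approx -1.8608 \cdot 10^{-8}$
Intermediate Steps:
$\frac{1}{\left(\left(-123\right) 21 + t\right) S} = \frac{1}{\left(\left(-123\right) 21 - 2994\right) 9636} = \frac{1}{-2583 - 2994} \cdot \frac{1}{9636} = \frac{1}{-5577} \cdot \frac{1}{9636} = \left(- \frac{1}{5577}\right) \frac{1}{9636} = - \frac{1}{53739972}$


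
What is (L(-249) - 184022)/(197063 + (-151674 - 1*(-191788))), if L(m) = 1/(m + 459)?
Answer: -38644619/49807170 ≈ -0.77588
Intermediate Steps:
L(m) = 1/(459 + m)
(L(-249) - 184022)/(197063 + (-151674 - 1*(-191788))) = (1/(459 - 249) - 184022)/(197063 + (-151674 - 1*(-191788))) = (1/210 - 184022)/(197063 + (-151674 + 191788)) = (1/210 - 184022)/(197063 + 40114) = -38644619/210/237177 = -38644619/210*1/237177 = -38644619/49807170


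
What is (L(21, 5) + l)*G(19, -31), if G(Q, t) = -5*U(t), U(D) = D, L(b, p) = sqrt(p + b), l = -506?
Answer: -78430 + 155*sqrt(26) ≈ -77640.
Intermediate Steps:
L(b, p) = sqrt(b + p)
G(Q, t) = -5*t
(L(21, 5) + l)*G(19, -31) = (sqrt(21 + 5) - 506)*(-5*(-31)) = (sqrt(26) - 506)*155 = (-506 + sqrt(26))*155 = -78430 + 155*sqrt(26)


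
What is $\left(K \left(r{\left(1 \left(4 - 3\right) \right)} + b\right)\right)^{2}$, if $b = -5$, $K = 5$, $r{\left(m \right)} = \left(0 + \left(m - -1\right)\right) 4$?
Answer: $225$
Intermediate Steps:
$r{\left(m \right)} = 4 + 4 m$ ($r{\left(m \right)} = \left(0 + \left(m + 1\right)\right) 4 = \left(0 + \left(1 + m\right)\right) 4 = \left(1 + m\right) 4 = 4 + 4 m$)
$\left(K \left(r{\left(1 \left(4 - 3\right) \right)} + b\right)\right)^{2} = \left(5 \left(\left(4 + 4 \cdot 1 \left(4 - 3\right)\right) - 5\right)\right)^{2} = \left(5 \left(\left(4 + 4 \cdot 1 \cdot 1\right) - 5\right)\right)^{2} = \left(5 \left(\left(4 + 4 \cdot 1\right) - 5\right)\right)^{2} = \left(5 \left(\left(4 + 4\right) - 5\right)\right)^{2} = \left(5 \left(8 - 5\right)\right)^{2} = \left(5 \cdot 3\right)^{2} = 15^{2} = 225$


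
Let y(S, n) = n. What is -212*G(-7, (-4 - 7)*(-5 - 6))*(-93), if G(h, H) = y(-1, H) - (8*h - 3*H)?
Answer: 10646640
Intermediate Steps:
G(h, H) = -8*h + 4*H (G(h, H) = H - (8*h - 3*H) = H - (-3*H + 8*h) = H + (-8*h + 3*H) = -8*h + 4*H)
-212*G(-7, (-4 - 7)*(-5 - 6))*(-93) = -212*(-8*(-7) + 4*((-4 - 7)*(-5 - 6)))*(-93) = -212*(56 + 4*(-11*(-11)))*(-93) = -212*(56 + 4*121)*(-93) = -212*(56 + 484)*(-93) = -212*540*(-93) = -114480*(-93) = 10646640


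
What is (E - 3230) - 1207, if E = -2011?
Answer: -6448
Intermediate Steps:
(E - 3230) - 1207 = (-2011 - 3230) - 1207 = -5241 - 1207 = -6448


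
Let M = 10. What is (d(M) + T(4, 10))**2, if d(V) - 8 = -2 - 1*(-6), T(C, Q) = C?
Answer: 256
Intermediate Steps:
d(V) = 12 (d(V) = 8 + (-2 - 1*(-6)) = 8 + (-2 + 6) = 8 + 4 = 12)
(d(M) + T(4, 10))**2 = (12 + 4)**2 = 16**2 = 256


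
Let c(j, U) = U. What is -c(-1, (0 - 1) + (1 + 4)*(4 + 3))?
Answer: -34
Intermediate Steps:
-c(-1, (0 - 1) + (1 + 4)*(4 + 3)) = -((0 - 1) + (1 + 4)*(4 + 3)) = -(-1 + 5*7) = -(-1 + 35) = -1*34 = -34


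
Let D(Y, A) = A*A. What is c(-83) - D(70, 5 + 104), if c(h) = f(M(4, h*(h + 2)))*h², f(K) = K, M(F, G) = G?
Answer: 46302866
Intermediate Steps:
D(Y, A) = A²
c(h) = h³*(2 + h) (c(h) = (h*(h + 2))*h² = (h*(2 + h))*h² = h³*(2 + h))
c(-83) - D(70, 5 + 104) = (-83)³*(2 - 83) - (5 + 104)² = -571787*(-81) - 1*109² = 46314747 - 1*11881 = 46314747 - 11881 = 46302866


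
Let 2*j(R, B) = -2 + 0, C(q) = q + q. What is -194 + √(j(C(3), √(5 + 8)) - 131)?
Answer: -194 + 2*I*√33 ≈ -194.0 + 11.489*I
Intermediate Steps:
C(q) = 2*q
j(R, B) = -1 (j(R, B) = (-2 + 0)/2 = (½)*(-2) = -1)
-194 + √(j(C(3), √(5 + 8)) - 131) = -194 + √(-1 - 131) = -194 + √(-132) = -194 + 2*I*√33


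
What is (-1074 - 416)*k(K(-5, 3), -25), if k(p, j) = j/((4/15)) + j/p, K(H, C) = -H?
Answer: 294275/2 ≈ 1.4714e+5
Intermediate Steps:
k(p, j) = 15*j/4 + j/p (k(p, j) = j/((4*(1/15))) + j/p = j/(4/15) + j/p = j*(15/4) + j/p = 15*j/4 + j/p)
(-1074 - 416)*k(K(-5, 3), -25) = (-1074 - 416)*((15/4)*(-25) - 25/((-1*(-5)))) = -1490*(-375/4 - 25/5) = -1490*(-375/4 - 25*⅕) = -1490*(-375/4 - 5) = -1490*(-395/4) = 294275/2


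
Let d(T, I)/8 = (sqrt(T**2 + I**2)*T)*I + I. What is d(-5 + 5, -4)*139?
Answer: -4448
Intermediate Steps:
d(T, I) = 8*I + 8*I*T*sqrt(I**2 + T**2) (d(T, I) = 8*((sqrt(T**2 + I**2)*T)*I + I) = 8*((sqrt(I**2 + T**2)*T)*I + I) = 8*((T*sqrt(I**2 + T**2))*I + I) = 8*(I*T*sqrt(I**2 + T**2) + I) = 8*(I + I*T*sqrt(I**2 + T**2)) = 8*I + 8*I*T*sqrt(I**2 + T**2))
d(-5 + 5, -4)*139 = (8*(-4)*(1 + (-5 + 5)*sqrt((-4)**2 + (-5 + 5)**2)))*139 = (8*(-4)*(1 + 0*sqrt(16 + 0**2)))*139 = (8*(-4)*(1 + 0*sqrt(16 + 0)))*139 = (8*(-4)*(1 + 0*sqrt(16)))*139 = (8*(-4)*(1 + 0*4))*139 = (8*(-4)*(1 + 0))*139 = (8*(-4)*1)*139 = -32*139 = -4448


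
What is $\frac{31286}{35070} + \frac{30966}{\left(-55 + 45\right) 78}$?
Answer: $- \frac{1360993}{35070} \approx -38.808$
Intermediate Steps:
$\frac{31286}{35070} + \frac{30966}{\left(-55 + 45\right) 78} = 31286 \cdot \frac{1}{35070} + \frac{30966}{\left(-10\right) 78} = \frac{15643}{17535} + \frac{30966}{-780} = \frac{15643}{17535} + 30966 \left(- \frac{1}{780}\right) = \frac{15643}{17535} - \frac{397}{10} = - \frac{1360993}{35070}$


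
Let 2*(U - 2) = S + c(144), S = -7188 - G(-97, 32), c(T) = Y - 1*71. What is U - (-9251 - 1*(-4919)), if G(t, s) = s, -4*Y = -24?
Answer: 1383/2 ≈ 691.50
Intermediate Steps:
Y = 6 (Y = -¼*(-24) = 6)
c(T) = -65 (c(T) = 6 - 1*71 = 6 - 71 = -65)
S = -7220 (S = -7188 - 1*32 = -7188 - 32 = -7220)
U = -7281/2 (U = 2 + (-7220 - 65)/2 = 2 + (½)*(-7285) = 2 - 7285/2 = -7281/2 ≈ -3640.5)
U - (-9251 - 1*(-4919)) = -7281/2 - (-9251 - 1*(-4919)) = -7281/2 - (-9251 + 4919) = -7281/2 - 1*(-4332) = -7281/2 + 4332 = 1383/2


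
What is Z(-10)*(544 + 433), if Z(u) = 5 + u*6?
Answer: -53735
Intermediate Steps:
Z(u) = 5 + 6*u
Z(-10)*(544 + 433) = (5 + 6*(-10))*(544 + 433) = (5 - 60)*977 = -55*977 = -53735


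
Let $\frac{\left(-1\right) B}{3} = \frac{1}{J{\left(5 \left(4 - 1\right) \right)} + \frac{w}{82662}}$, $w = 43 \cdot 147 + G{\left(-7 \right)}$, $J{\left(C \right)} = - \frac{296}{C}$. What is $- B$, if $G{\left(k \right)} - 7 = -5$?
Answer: $- \frac{413310}{2708123} \approx -0.15262$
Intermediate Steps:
$G{\left(k \right)} = 2$ ($G{\left(k \right)} = 7 - 5 = 2$)
$w = 6323$ ($w = 43 \cdot 147 + 2 = 6321 + 2 = 6323$)
$B = \frac{413310}{2708123}$ ($B = - \frac{3}{- \frac{296}{5 \left(4 - 1\right)} + \frac{6323}{82662}} = - \frac{3}{- \frac{296}{5 \cdot 3} + 6323 \cdot \frac{1}{82662}} = - \frac{3}{- \frac{296}{15} + \frac{6323}{82662}} = - \frac{3}{- \frac{2708123}{137770}} = \left(-3\right) \left(- \frac{137770}{2708123}\right) = \frac{413310}{2708123} \approx 0.15262$)
$- B = \left(-1\right) \frac{413310}{2708123} = - \frac{413310}{2708123}$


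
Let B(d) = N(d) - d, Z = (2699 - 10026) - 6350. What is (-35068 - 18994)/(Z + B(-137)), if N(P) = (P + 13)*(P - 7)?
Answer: -27031/2158 ≈ -12.526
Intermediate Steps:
N(P) = (-7 + P)*(13 + P) (N(P) = (13 + P)*(-7 + P) = (-7 + P)*(13 + P))
Z = -13677 (Z = -7327 - 6350 = -13677)
B(d) = -91 + d² + 5*d (B(d) = (-91 + d² + 6*d) - d = -91 + d² + 5*d)
(-35068 - 18994)/(Z + B(-137)) = (-35068 - 18994)/(-13677 + (-91 + (-137)² + 5*(-137))) = -54062/(-13677 + (-91 + 18769 - 685)) = -54062/(-13677 + 17993) = -54062/4316 = -54062*1/4316 = -27031/2158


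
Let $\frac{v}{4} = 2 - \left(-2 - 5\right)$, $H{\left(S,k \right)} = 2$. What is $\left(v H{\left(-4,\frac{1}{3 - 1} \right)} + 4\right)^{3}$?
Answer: $438976$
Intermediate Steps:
$v = 36$ ($v = 4 \left(2 - \left(-2 - 5\right)\right) = 4 \left(2 - -7\right) = 4 \left(2 + 7\right) = 4 \cdot 9 = 36$)
$\left(v H{\left(-4,\frac{1}{3 - 1} \right)} + 4\right)^{3} = \left(36 \cdot 2 + 4\right)^{3} = \left(72 + 4\right)^{3} = 76^{3} = 438976$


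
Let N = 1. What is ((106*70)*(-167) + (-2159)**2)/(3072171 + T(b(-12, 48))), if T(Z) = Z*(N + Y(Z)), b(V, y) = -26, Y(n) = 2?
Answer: 3422141/3072093 ≈ 1.1139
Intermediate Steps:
T(Z) = 3*Z (T(Z) = Z*(1 + 2) = Z*3 = 3*Z)
((106*70)*(-167) + (-2159)**2)/(3072171 + T(b(-12, 48))) = ((106*70)*(-167) + (-2159)**2)/(3072171 + 3*(-26)) = (7420*(-167) + 4661281)/(3072171 - 78) = (-1239140 + 4661281)/3072093 = 3422141*(1/3072093) = 3422141/3072093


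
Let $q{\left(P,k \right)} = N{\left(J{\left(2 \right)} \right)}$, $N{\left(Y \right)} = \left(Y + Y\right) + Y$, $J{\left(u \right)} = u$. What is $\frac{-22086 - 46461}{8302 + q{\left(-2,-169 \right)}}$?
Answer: $- \frac{68547}{8308} \approx -8.2507$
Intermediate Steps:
$N{\left(Y \right)} = 3 Y$ ($N{\left(Y \right)} = 2 Y + Y = 3 Y$)
$q{\left(P,k \right)} = 6$ ($q{\left(P,k \right)} = 3 \cdot 2 = 6$)
$\frac{-22086 - 46461}{8302 + q{\left(-2,-169 \right)}} = \frac{-22086 - 46461}{8302 + 6} = - \frac{68547}{8308}$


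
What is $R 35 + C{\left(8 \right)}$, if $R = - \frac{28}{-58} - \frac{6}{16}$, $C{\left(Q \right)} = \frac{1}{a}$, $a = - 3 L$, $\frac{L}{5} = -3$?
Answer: $\frac{39607}{10440} \approx 3.7938$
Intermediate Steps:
$L = -15$ ($L = 5 \left(-3\right) = -15$)
$a = 45$ ($a = \left(-3\right) \left(-15\right) = 45$)
$C{\left(Q \right)} = \frac{1}{45}$
$R = \frac{25}{232}$ ($R = \left(-28\right) \left(- \frac{1}{58}\right) - \frac{3}{8} = \frac{14}{29} - \frac{3}{8} = \frac{25}{232} \approx 0.10776$)
$R 35 + C{\left(8 \right)} = \frac{25}{232} \cdot 35 + \frac{1}{45} = \frac{875}{232} + \frac{1}{45} = \frac{39607}{10440}$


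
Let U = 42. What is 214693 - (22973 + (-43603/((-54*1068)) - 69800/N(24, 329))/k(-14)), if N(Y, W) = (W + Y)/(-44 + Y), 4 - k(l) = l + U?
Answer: 93754377620339/488597184 ≈ 1.9188e+5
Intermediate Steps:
k(l) = -38 - l (k(l) = 4 - (l + 42) = 4 - (42 + l) = 4 + (-42 - l) = -38 - l)
N(Y, W) = (W + Y)/(-44 + Y)
214693 - (22973 + (-43603/((-54*1068)) - 69800/N(24, 329))/k(-14)) = 214693 - (22973 + (-43603/((-54*1068)) - 69800*(-44 + 24)/(329 + 24))/(-38 - 1*(-14))) = 214693 - (22973 + (-43603/(-57672) - 69800/(353/(-20)))/(-38 + 14)) = 214693 - (22973 + (-43603*(-1/57672) - 69800/((-1/20*353)))/(-24)) = 214693 - (22973 + (43603/57672 - 69800/(-353/20))*(-1/24)) = 214693 - (22973 + (43603/57672 - 69800*(-20/353))*(-1/24)) = 214693 - (22973 + (43603/57672 + 1396000/353)*(-1/24)) = 214693 - (22973 + (80525503859/20358216)*(-1/24)) = 214693 - (22973 - 80525503859/488597184) = 214693 - 1*11144017604173/488597184 = 214693 - 11144017604173/488597184 = 93754377620339/488597184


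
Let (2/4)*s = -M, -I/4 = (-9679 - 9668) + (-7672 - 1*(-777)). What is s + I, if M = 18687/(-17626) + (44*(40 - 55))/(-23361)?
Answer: 7203762834357/68626831 ≈ 1.0497e+5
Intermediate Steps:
M = -141637949/137253662 (M = 18687*(-1/17626) + (44*(-15))*(-1/23361) = -18687/17626 - 660*(-1/23361) = -18687/17626 + 220/7787 = -141637949/137253662 ≈ -1.0319)
I = 104968 (I = -4*((-9679 - 9668) + (-7672 - 1*(-777))) = -4*(-19347 + (-7672 + 777)) = -4*(-19347 - 6895) = -4*(-26242) = 104968)
s = 141637949/68626831 (s = 2*(-1*(-141637949/137253662)) = 2*(141637949/137253662) = 141637949/68626831 ≈ 2.0639)
s + I = 141637949/68626831 + 104968 = 7203762834357/68626831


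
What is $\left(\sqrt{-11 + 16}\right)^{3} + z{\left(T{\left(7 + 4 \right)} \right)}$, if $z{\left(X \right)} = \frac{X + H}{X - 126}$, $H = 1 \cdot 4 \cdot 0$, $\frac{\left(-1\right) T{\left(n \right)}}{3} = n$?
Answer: $\frac{11}{53} + 5 \sqrt{5} \approx 11.388$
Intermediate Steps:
$T{\left(n \right)} = - 3 n$
$H = 0$ ($H = 4 \cdot 0 = 0$)
$z{\left(X \right)} = \frac{X}{-126 + X}$ ($z{\left(X \right)} = \frac{X + 0}{X - 126} = \frac{X}{-126 + X}$)
$\left(\sqrt{-11 + 16}\right)^{3} + z{\left(T{\left(7 + 4 \right)} \right)} = \left(\sqrt{-11 + 16}\right)^{3} + \frac{\left(-3\right) \left(7 + 4\right)}{-126 - 3 \left(7 + 4\right)} = \left(\sqrt{5}\right)^{3} + \frac{\left(-3\right) 11}{-126 - 33} = 5 \sqrt{5} - \frac{33}{-126 - 33} = 5 \sqrt{5} - \frac{33}{-159} = 5 \sqrt{5} - - \frac{11}{53} = 5 \sqrt{5} + \frac{11}{53} = \frac{11}{53} + 5 \sqrt{5}$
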